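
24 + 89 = 113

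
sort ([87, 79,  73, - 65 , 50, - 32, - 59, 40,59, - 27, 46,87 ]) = [-65 , - 59,-32, - 27,  40,46,  50, 59,73, 79,87,87 ]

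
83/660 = 83/660 = 0.13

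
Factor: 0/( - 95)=0=0^1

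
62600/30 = 6260/3 = 2086.67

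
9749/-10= - 9749/10 = - 974.90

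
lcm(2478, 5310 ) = 37170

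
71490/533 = 134+68/533 =134.13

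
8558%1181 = 291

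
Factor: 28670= 2^1 * 5^1 * 47^1*61^1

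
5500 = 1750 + 3750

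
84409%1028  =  113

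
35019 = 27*1297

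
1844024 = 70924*26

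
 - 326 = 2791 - 3117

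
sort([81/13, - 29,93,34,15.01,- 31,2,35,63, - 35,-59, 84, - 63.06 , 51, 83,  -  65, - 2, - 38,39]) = [-65, - 63.06, - 59,- 38, - 35, - 31, - 29, -2,2,81/13,  15.01, 34 , 35,39,51,63, 83,84,93] 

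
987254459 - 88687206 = 898567253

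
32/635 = 32/635  =  0.05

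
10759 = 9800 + 959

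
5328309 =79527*67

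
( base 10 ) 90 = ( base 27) 39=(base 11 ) 82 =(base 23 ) 3L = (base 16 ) 5A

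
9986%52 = 2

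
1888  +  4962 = 6850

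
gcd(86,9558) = 2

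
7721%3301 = 1119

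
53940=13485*4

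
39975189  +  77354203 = 117329392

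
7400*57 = 421800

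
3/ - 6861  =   - 1/2287  =  - 0.00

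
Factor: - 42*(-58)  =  2436 = 2^2*3^1*7^1*29^1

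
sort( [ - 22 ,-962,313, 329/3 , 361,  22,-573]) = [ - 962,-573, - 22,22, 329/3,313,361] 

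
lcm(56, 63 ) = 504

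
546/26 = 21 = 21.00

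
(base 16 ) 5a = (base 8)132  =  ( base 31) 2S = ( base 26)3C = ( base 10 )90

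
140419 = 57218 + 83201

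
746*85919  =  64095574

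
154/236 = 77/118=0.65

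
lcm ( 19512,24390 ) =97560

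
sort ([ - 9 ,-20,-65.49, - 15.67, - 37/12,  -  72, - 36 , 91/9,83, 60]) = [ - 72 , - 65.49, - 36, - 20 , - 15.67, - 9, - 37/12, 91/9,60, 83 ] 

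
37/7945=37/7945 = 0.00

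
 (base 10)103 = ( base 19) 58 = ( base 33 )34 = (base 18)5d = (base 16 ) 67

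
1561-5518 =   -  3957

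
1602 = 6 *267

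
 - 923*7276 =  - 6715748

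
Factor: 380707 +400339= 2^1*7^1*47^1*1187^1 = 781046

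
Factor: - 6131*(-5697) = 34928307 = 3^3*211^1*6131^1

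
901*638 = 574838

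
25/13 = 25/13 = 1.92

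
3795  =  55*69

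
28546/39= 28546/39  =  731.95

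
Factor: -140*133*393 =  - 2^2 * 3^1*5^1*7^2*19^1*131^1 = - 7317660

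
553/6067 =553/6067=0.09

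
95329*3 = 285987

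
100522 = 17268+83254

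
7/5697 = 7/5697 = 0.00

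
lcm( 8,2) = 8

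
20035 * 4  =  80140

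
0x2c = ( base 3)1122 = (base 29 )1F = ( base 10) 44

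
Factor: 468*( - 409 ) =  - 191412 = -2^2*3^2*13^1*409^1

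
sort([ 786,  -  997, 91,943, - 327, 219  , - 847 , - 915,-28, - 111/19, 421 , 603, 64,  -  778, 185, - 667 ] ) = [ - 997, - 915 , - 847, - 778, - 667, - 327 , - 28, - 111/19, 64, 91, 185, 219,421,603 , 786,  943]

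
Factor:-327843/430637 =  - 657/863 = -  3^2*73^1*863^( - 1)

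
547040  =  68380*8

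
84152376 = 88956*946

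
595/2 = 595/2 = 297.50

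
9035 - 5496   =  3539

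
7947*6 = 47682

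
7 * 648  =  4536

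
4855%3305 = 1550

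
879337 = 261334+618003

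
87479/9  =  9719 + 8/9 =9719.89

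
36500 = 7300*5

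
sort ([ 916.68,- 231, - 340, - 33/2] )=[ - 340 , - 231,-33/2, 916.68 ]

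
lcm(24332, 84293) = 2360204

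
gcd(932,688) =4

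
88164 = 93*948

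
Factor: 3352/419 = 8 = 2^3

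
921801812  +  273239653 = 1195041465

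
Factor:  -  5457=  - 3^1 *17^1 * 107^1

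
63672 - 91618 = - 27946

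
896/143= 6+38/143  =  6.27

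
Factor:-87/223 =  - 3^1*29^1* 223^ (-1)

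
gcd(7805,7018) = 1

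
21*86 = 1806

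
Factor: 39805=5^1*19^1*419^1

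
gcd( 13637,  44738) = 1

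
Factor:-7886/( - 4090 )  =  5^(-1) * 409^(-1 )*3943^1 = 3943/2045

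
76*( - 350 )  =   - 26600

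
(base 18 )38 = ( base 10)62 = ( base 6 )142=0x3e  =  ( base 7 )116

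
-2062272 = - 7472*276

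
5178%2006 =1166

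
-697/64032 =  - 1 + 63335/64032 = -0.01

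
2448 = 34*72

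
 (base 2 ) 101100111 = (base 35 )a9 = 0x167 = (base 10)359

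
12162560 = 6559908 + 5602652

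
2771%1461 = 1310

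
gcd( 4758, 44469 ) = 183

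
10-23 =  - 13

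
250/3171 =250/3171=0.08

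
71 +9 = 80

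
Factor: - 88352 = - 2^5*11^1* 251^1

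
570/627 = 10/11=0.91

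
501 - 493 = 8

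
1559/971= 1 + 588/971 = 1.61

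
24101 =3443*7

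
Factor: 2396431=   383^1*6257^1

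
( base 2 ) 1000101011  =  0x22B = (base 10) 555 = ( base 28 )JN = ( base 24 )N3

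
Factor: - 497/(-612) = 2^(-2)*3^(  -  2)*7^1*17^( - 1)*71^1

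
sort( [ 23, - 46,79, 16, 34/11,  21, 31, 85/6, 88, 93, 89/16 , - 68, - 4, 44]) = [ - 68, - 46, - 4,34/11,89/16, 85/6,16,21,23 , 31,44, 79,88,93 ] 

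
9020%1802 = 10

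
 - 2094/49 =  - 43+13/49 = - 42.73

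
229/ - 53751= - 229/53751= - 0.00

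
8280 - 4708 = 3572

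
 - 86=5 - 91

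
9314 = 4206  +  5108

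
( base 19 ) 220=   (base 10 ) 760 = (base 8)1370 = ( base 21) 1f4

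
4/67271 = 4/67271=0.00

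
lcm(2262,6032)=18096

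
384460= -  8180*(-47)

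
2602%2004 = 598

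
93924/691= 135 + 639/691 =135.92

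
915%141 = 69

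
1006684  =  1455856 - 449172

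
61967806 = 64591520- 2623714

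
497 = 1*497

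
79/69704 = 79/69704 = 0.00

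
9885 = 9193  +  692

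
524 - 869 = - 345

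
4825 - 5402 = -577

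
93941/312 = 301+29/312 = 301.09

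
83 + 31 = 114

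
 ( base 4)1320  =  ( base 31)3r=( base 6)320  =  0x78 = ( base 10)120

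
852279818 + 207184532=1059464350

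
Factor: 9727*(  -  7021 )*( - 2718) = 185621099706 = 2^1*3^2*7^1*17^1*59^1*71^1*137^1*151^1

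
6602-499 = 6103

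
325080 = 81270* 4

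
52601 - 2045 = 50556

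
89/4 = 22 + 1/4 = 22.25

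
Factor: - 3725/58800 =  - 149/2352 = - 2^( - 4 )*3^( - 1 )*7^( - 2 ) * 149^1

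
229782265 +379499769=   609282034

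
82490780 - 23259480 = 59231300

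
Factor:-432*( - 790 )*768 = 2^13*3^4*5^1*79^1 =262103040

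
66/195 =22/65=0.34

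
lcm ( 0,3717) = 0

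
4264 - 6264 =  - 2000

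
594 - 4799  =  -4205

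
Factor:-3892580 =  - 2^2*5^1*191^1* 1019^1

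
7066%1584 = 730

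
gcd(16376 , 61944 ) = 712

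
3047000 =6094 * 500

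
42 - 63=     -  21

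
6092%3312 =2780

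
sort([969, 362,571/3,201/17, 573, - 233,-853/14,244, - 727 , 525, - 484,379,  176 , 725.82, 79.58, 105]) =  [ - 727 ,-484, - 233, - 853/14, 201/17 , 79.58,105,176 , 571/3,  244 , 362 , 379 , 525 , 573, 725.82, 969]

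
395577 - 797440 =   -  401863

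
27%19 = 8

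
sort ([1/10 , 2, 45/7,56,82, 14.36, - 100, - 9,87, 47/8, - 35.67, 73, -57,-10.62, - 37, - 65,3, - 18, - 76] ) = [ - 100,-76, - 65, - 57, - 37, - 35.67 ,  -  18, - 10.62, - 9, 1/10, 2,3, 47/8,45/7,14.36, 56, 73, 82, 87] 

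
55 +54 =109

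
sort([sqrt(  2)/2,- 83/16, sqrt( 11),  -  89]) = [ - 89, - 83/16, sqrt ( 2)/2,sqrt( 11 )]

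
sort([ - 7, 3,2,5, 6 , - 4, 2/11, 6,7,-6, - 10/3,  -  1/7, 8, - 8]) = [ - 8, - 7, - 6, - 4, - 10/3,  -  1/7,2/11,2, 3,5,6,6, 7, 8] 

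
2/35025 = 2/35025 = 0.00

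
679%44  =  19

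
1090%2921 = 1090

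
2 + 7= 9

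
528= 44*12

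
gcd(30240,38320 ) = 80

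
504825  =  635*795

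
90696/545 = 90696/545=166.41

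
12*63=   756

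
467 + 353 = 820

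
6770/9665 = 1354/1933= 0.70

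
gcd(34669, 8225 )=1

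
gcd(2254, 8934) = 2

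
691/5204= 691/5204= 0.13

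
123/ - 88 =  - 123/88 =- 1.40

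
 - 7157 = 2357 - 9514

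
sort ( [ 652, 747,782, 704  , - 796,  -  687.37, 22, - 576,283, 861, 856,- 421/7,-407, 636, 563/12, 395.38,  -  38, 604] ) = [ - 796,  -  687.37,  -  576 ,  -  407,  -  421/7, - 38, 22 , 563/12, 283, 395.38, 604, 636, 652,704, 747, 782,856,861 ] 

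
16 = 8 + 8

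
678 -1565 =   -  887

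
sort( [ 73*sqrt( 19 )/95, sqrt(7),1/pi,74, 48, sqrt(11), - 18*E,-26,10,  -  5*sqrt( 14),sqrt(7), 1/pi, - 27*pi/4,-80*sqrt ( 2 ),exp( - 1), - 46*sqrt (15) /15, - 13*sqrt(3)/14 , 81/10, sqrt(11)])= [-80 * sqrt(2 ), - 18*E, - 26 , - 27*pi/4, - 5*sqrt(14 ), - 46 * sqrt(15)/15,  -  13*sqrt(3 )/14,1/pi, 1/pi, exp( - 1 ), sqrt ( 7 ), sqrt(7 ), sqrt(11), sqrt ( 11),73 *sqrt( 19)/95, 81/10,10,48, 74]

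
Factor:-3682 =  -2^1*7^1*263^1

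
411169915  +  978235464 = 1389405379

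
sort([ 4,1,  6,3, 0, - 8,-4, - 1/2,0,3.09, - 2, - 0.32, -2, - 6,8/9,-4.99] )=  [ - 8, - 6, - 4.99, - 4, - 2 ,-2, - 1/2,  -  0.32,0, 0,8/9,1, 3, 3.09 , 4, 6 ] 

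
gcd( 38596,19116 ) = 4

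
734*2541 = 1865094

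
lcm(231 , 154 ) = 462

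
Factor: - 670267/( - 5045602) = 2^( - 1)*13^1 *19^( -1)*23^(  -  2 )*47^1*251^( - 1) * 1097^1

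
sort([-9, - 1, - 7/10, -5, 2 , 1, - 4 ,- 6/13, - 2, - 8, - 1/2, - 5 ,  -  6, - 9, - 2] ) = [ - 9, - 9, - 8, - 6 , - 5 , - 5, - 4, - 2, - 2, - 1 ,-7/10, - 1/2,- 6/13, 1,2] 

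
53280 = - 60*( - 888 )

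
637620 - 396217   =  241403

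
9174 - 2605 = 6569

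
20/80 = 1/4 = 0.25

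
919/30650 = 919/30650  =  0.03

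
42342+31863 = 74205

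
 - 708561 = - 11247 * 63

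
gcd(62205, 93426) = 3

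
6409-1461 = 4948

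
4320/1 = 4320  =  4320.00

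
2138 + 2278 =4416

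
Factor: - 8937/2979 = -3 = - 3^1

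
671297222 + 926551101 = 1597848323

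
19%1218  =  19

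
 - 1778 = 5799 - 7577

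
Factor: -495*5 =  - 2475 = - 3^2*5^2*11^1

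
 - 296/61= - 296/61 = -4.85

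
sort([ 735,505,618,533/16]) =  [533/16,505, 618, 735 ] 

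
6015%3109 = 2906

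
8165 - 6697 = 1468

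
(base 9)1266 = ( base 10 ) 951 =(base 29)13N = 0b1110110111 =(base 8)1667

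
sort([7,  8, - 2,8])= [ - 2, 7,8,8] 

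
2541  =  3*847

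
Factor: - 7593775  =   - 5^2*7^2*6199^1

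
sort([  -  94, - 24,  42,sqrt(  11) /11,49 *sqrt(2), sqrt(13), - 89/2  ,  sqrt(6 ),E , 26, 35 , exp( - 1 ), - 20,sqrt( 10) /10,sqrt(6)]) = [ -94,-89/2, - 24, - 20,sqrt( 11 ) /11,sqrt(10 ) /10, exp( - 1),sqrt(6 ), sqrt(6 ) , E,sqrt (13 ), 26,35,42,49*sqrt( 2 )] 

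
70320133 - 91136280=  - 20816147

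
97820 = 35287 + 62533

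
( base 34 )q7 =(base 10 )891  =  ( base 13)537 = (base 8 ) 1573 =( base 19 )28H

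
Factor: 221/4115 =5^ (  -  1 )*13^1 * 17^1 * 823^(-1 ) 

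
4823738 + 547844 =5371582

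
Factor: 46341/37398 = 2^( - 1)* 3^1*19^1*23^(-1) = 57/46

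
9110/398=22 + 177/199 = 22.89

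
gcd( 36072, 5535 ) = 27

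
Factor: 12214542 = 2^1*3^1 * 2035757^1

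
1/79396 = 1/79396 = 0.00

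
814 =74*11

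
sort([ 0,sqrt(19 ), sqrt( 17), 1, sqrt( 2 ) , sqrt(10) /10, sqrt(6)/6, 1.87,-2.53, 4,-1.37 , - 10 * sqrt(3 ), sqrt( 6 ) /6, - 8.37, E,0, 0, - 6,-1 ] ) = [ - 10  *sqrt (3), - 8.37, - 6,-2.53, -1.37, - 1,0, 0,0,sqrt( 10 ) /10, sqrt (6)/6, sqrt(6)/6, 1, sqrt(2 ), 1.87,E, 4, sqrt(17),sqrt( 19)] 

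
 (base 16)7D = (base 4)1331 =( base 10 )125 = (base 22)5f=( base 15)85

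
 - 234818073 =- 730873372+496055299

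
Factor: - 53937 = - 3^2 * 13^1*461^1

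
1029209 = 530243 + 498966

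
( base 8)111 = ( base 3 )2201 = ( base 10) 73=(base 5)243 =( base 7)133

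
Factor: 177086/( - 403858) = -139/317 = -139^1*317^( - 1 ) 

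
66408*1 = 66408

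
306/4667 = 306/4667 =0.07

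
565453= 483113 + 82340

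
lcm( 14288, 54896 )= 1043024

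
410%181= 48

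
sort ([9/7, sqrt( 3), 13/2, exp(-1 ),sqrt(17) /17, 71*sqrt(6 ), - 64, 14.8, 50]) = [ - 64, sqrt(17 )/17  ,  exp( - 1 ) , 9/7, sqrt( 3),13/2, 14.8, 50,71 * sqrt( 6 )]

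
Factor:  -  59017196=-2^2*7^1*53^1*39769^1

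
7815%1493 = 350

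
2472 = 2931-459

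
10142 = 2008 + 8134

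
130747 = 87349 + 43398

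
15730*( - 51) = -802230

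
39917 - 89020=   -49103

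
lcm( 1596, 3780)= 71820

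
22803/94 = 242  +  55/94 = 242.59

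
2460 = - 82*( - 30) 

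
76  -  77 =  - 1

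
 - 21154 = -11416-9738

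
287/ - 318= - 1  +  31/318 = - 0.90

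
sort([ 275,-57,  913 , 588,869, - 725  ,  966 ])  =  [ - 725,  -  57, 275,588, 869,  913,966]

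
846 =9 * 94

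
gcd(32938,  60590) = 2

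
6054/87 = 69 + 17/29 = 69.59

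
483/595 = 69/85 = 0.81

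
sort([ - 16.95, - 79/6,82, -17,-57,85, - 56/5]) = [ - 57, - 17, - 16.95,  -  79/6, - 56/5,82,85 ] 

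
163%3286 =163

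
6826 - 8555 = - 1729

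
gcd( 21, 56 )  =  7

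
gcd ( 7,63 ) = 7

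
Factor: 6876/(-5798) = -2^1 *3^2*13^( - 1)*191^1*223^( - 1) = - 3438/2899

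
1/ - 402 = - 1/402  =  - 0.00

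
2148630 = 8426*255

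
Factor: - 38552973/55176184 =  - 2^( - 3)*3^1*7^( - 1)*109^1*277^( - 1) *3557^( - 1)*117899^1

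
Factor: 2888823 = 3^1*7^1*23^1 * 5981^1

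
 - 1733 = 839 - 2572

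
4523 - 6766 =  - 2243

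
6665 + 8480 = 15145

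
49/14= 3  +  1/2 = 3.50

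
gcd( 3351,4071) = 3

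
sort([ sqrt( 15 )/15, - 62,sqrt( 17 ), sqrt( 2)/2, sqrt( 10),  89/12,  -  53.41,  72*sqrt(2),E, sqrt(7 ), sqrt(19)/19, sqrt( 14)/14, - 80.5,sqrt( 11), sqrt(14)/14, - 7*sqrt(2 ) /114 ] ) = [ - 80.5, - 62,  -  53.41, - 7*sqrt(2)/114, sqrt( 19 ) /19, sqrt( 15 ) /15, sqrt ( 14)/14,sqrt( 14)/14,sqrt ( 2 ) /2,sqrt(7),E,sqrt( 10), sqrt (11 ),sqrt( 17), 89/12, 72*sqrt( 2)]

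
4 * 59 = 236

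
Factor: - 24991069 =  - 29^1*861761^1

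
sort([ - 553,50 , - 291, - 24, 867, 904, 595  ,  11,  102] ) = [ - 553, - 291, -24, 11, 50, 102,595 , 867, 904]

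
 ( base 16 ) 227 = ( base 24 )mn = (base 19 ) 1A0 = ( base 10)551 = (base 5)4201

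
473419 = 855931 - 382512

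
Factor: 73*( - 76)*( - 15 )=2^2*3^1*5^1*19^1*73^1=83220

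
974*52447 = 51083378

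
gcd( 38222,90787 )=1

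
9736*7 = 68152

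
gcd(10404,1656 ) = 36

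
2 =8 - 6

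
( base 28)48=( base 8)170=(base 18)6c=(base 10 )120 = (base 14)88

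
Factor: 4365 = 3^2 * 5^1*97^1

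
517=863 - 346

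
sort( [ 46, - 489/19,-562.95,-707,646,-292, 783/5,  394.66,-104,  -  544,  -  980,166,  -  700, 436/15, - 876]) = [ - 980,-876, - 707,  -  700, - 562.95,-544 , - 292, -104,-489/19,436/15,46, 783/5,166,394.66, 646 ]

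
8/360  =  1/45  =  0.02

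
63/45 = 7/5 = 1.40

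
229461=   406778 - 177317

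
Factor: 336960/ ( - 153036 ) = - 240/109 = - 2^4*3^1*5^1*109^(-1) 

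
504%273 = 231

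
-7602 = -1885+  - 5717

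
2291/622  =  2291/622 = 3.68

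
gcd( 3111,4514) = 61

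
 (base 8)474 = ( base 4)10330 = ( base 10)316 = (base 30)ag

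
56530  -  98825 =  - 42295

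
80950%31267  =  18416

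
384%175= 34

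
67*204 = 13668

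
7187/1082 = 6+695/1082 = 6.64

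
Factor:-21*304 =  - 6384 = -2^4 * 3^1*7^1 * 19^1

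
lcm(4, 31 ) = 124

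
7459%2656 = 2147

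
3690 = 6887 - 3197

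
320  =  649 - 329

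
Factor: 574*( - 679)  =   - 2^1*7^2* 41^1*97^1 = - 389746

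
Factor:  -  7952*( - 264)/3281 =2^7*3^1*7^1*11^1*17^( - 1 )*71^1*193^( - 1) = 2099328/3281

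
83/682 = 83/682 =0.12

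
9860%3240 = 140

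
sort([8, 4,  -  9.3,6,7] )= [ - 9.3,4,  6,7, 8] 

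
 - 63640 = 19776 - 83416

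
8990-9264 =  - 274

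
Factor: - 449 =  - 449^1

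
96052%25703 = 18943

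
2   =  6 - 4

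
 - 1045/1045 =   -  1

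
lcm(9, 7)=63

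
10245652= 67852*151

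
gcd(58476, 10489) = 1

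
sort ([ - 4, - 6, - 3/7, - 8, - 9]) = [ - 9, - 8, - 6, - 4, - 3/7]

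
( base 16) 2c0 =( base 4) 23000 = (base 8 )1300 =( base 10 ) 704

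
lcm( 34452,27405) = 1205820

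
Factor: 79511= 23^1*3457^1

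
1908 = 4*477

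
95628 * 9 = 860652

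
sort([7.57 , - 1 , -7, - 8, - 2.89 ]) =[ -8, - 7, -2.89, -1, 7.57]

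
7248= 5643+1605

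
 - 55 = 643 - 698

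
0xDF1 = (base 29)472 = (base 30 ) 3st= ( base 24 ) 64H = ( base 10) 3569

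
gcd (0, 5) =5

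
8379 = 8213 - - 166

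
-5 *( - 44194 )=220970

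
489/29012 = 489/29012 = 0.02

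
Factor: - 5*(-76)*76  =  2^4* 5^1*19^2 = 28880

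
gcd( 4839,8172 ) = 3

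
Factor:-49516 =-2^2*12379^1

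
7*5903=41321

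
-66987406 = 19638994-86626400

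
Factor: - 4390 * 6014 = -26401460  =  -2^2 *5^1*31^1*97^1 * 439^1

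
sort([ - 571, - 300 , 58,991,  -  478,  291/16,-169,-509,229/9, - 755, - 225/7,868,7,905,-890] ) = [ - 890, - 755,-571, - 509, - 478, - 300, - 169, - 225/7,  7, 291/16, 229/9,58,868,905,991 ]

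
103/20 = 103/20  =  5.15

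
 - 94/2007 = -1 +1913/2007 = - 0.05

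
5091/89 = 5091/89  =  57.20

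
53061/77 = 689+8/77 = 689.10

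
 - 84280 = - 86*980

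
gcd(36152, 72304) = 36152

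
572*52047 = 29770884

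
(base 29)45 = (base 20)61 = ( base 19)67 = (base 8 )171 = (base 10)121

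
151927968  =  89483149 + 62444819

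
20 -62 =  - 42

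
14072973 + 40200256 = 54273229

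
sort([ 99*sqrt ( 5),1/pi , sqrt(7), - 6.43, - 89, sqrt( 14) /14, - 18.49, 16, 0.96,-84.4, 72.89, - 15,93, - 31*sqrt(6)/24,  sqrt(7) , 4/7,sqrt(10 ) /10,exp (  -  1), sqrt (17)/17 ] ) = [ - 89, - 84.4, - 18.49, - 15,  -  6.43, - 31*sqrt (6 ) /24,  sqrt ( 17 ) /17,sqrt (14)/14, sqrt( 10)/10,  1/pi,exp(-1),4/7,0.96, sqrt( 7), sqrt (7 ),16,72.89 , 93, 99 *sqrt( 5) ] 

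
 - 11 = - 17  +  6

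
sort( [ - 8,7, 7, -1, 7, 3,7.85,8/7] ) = [ - 8,-1 , 8/7,3 , 7, 7,7, 7.85]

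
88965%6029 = 4559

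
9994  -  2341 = 7653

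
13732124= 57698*238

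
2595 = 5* 519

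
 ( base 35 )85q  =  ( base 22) KED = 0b10011100010001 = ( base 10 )10001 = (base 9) 14642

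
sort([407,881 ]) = [ 407 , 881 ] 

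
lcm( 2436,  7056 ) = 204624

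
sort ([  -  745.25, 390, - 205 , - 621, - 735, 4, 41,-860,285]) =[ - 860,-745.25, - 735, - 621, - 205, 4,41,285,390]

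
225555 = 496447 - 270892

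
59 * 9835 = 580265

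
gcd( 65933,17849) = 1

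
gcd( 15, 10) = 5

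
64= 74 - 10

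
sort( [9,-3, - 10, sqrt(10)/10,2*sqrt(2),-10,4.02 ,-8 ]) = [-10 ,-10,-8, - 3,  sqrt(10)/10 , 2*sqrt (2) , 4.02, 9 ]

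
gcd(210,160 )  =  10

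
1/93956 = 1/93956 =0.00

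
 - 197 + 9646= 9449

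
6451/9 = 716 + 7/9 = 716.78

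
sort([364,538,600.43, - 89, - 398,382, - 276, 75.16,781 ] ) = [ - 398 , - 276, - 89,75.16, 364, 382,538,600.43, 781 ]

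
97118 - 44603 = 52515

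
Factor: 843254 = 2^1*293^1*1439^1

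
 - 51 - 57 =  - 108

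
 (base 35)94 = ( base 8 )477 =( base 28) bb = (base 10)319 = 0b100111111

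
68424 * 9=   615816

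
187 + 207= 394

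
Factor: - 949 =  -13^1*73^1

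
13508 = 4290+9218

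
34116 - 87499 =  - 53383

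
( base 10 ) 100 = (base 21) 4G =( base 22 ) 4c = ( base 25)40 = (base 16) 64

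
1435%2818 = 1435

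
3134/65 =3134/65 = 48.22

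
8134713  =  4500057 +3634656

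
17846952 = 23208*769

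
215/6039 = 215/6039 = 0.04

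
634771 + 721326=1356097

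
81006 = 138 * 587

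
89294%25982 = 11348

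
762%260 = 242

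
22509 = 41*549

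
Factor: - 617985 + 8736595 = 8118610= 2^1 * 5^1*811861^1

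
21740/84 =258 + 17/21 = 258.81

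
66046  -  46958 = 19088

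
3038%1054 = 930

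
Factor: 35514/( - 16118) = - 3^2*1973^1*8059^( - 1) = - 17757/8059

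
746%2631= 746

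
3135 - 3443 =  -  308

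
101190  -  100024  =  1166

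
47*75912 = 3567864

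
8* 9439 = 75512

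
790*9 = 7110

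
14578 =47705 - 33127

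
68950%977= 560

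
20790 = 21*990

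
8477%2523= 908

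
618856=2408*257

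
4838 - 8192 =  - 3354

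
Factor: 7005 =3^1*5^1 * 467^1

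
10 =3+7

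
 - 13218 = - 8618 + -4600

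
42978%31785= 11193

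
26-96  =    -  70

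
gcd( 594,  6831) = 297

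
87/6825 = 29/2275=0.01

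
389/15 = 389/15 = 25.93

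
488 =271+217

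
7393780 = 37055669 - 29661889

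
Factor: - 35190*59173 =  - 2^1*3^2*5^1*17^1*23^1 * 47^1*1259^1  =  - 2082297870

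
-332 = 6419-6751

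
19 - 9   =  10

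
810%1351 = 810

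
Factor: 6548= 2^2*1637^1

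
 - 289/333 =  - 289/333 = -0.87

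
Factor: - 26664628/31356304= - 6666157/7839076 =- 2^ (-2 )*7^( - 1)*279967^( - 1)*6666157^1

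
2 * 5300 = 10600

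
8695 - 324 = 8371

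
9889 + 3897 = 13786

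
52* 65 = 3380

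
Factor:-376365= - 3^1*5^1 * 11^1*2281^1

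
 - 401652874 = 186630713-588283587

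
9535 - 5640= 3895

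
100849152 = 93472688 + 7376464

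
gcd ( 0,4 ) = 4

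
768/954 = 128/159 = 0.81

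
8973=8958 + 15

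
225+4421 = 4646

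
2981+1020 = 4001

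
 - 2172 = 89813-91985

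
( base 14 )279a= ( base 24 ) C3C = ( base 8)15524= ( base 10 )6996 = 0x1b54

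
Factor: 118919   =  109^1*  1091^1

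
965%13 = 3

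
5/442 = 5/442=0.01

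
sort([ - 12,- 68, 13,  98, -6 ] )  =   [ - 68, - 12, - 6,13,  98]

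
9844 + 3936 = 13780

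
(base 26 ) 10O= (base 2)1010111100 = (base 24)154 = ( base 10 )700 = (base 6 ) 3124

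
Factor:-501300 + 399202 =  - 102098 = - 2^1*71^1*719^1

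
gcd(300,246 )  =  6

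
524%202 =120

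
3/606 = 1/202 = 0.00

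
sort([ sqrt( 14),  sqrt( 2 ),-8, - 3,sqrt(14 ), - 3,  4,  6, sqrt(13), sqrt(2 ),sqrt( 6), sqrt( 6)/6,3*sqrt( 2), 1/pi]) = [-8, - 3, - 3,1/pi, sqrt(6) /6, sqrt( 2),sqrt(  2), sqrt( 6 ),sqrt( 13),sqrt(14 ),sqrt( 14 ),  4, 3*sqrt(2), 6]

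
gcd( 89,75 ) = 1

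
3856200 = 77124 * 50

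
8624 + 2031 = 10655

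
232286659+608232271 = 840518930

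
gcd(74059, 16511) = 1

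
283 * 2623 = 742309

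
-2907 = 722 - 3629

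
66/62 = 33/31 = 1.06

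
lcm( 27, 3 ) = 27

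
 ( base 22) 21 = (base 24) 1l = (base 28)1h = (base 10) 45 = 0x2D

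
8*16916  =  135328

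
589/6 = 589/6=98.17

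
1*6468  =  6468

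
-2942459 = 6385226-9327685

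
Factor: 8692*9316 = 2^4*17^1*41^1*53^1*137^1= 80974672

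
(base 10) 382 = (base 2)101111110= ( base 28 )DI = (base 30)cm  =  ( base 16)17e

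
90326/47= 90326/47  =  1921.83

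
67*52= 3484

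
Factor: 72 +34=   106 =2^1* 53^1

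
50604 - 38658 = 11946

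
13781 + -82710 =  - 68929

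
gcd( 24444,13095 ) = 873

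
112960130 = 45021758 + 67938372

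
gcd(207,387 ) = 9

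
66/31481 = 66/31481= 0.00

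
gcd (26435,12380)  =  5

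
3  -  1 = 2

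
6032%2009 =5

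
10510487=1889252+8621235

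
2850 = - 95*( - 30 ) 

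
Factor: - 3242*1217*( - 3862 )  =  15237575068= 2^2*1217^1*1621^1 * 1931^1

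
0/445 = 0 = 0.00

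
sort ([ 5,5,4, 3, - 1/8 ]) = [  -  1/8, 3,4, 5,5]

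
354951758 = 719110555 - 364158797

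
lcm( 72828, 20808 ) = 145656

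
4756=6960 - 2204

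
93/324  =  31/108= 0.29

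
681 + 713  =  1394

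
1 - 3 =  - 2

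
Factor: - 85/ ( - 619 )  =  5^1*17^1 * 619^( - 1 ) 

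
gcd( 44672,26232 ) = 8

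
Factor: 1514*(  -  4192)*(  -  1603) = 10173740864 = 2^6*7^1*131^1*229^1*757^1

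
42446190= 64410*659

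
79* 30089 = 2377031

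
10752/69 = 155 + 19/23= 155.83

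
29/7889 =29/7889 = 0.00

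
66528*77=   5122656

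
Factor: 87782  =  2^1 * 43891^1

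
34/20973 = 34/20973 = 0.00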